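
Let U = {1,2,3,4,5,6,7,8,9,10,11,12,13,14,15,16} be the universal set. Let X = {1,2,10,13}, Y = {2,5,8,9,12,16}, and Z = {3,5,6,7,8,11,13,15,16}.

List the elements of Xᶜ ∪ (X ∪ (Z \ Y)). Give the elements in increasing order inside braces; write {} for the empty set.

Xᶜ = {3,4,5,6,7,8,9,11,12,14,15,16}
Z \ Y = {3,6,7,11,13,15}
X ∪ (Z \ Y) = {1,2,3,6,7,10,11,13,15}
Xᶜ ∪ (X ∪ (Z \ Y)) = {1,2,3,4,5,6,7,8,9,10,11,12,13,14,15,16}

{1,2,3,4,5,6,7,8,9,10,11,12,13,14,15,16}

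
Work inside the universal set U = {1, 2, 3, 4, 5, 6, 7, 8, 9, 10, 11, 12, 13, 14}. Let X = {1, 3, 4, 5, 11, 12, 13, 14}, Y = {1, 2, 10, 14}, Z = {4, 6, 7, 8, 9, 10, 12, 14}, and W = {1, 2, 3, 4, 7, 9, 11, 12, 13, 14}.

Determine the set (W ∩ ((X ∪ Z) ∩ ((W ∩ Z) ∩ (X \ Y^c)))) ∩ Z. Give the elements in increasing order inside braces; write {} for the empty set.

X ∪ Z = {1, 3, 4, 5, 6, 7, 8, 9, 10, 11, 12, 13, 14}
W ∩ Z = {4, 7, 9, 12, 14}
Y^c = {3, 4, 5, 6, 7, 8, 9, 11, 12, 13}
X \ Y^c = {1, 14}
(W ∩ Z) ∩ (X \ Y^c) = {14}
(X ∪ Z) ∩ ((W ∩ Z) ∩ (X \ Y^c)) = {14}
W ∩ ((X ∪ Z) ∩ ((W ∩ Z) ∩ (X \ Y^c))) = {14}
(W ∩ ((X ∪ Z) ∩ ((W ∩ Z) ∩ (X \ Y^c)))) ∩ Z = {14}

{14}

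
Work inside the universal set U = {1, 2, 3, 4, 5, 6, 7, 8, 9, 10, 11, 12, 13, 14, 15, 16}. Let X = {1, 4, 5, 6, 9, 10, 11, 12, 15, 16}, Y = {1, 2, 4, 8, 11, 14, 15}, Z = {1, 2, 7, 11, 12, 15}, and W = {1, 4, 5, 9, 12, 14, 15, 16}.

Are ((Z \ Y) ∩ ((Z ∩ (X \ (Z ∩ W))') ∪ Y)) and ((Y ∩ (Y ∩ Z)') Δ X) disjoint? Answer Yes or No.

No

Z \ Y = {7, 12}
Z ∩ W = {1, 12, 15}
X \ (Z ∩ W) = {4, 5, 6, 9, 10, 11, 16}
(X \ (Z ∩ W))' = {1, 2, 3, 7, 8, 12, 13, 14, 15}
Z ∩ (X \ (Z ∩ W))' = {1, 2, 7, 12, 15}
(Z ∩ (X \ (Z ∩ W))') ∪ Y = {1, 2, 4, 7, 8, 11, 12, 14, 15}
(Z \ Y) ∩ ((Z ∩ (X \ (Z ∩ W))') ∪ Y) = {7, 12}
Y ∩ Z = {1, 2, 11, 15}
(Y ∩ Z)' = {3, 4, 5, 6, 7, 8, 9, 10, 12, 13, 14, 16}
Y ∩ (Y ∩ Z)' = {4, 8, 14}
(Y ∩ (Y ∩ Z)') Δ X = {1, 5, 6, 8, 9, 10, 11, 12, 14, 15, 16}
12 lies in both, so they are not disjoint.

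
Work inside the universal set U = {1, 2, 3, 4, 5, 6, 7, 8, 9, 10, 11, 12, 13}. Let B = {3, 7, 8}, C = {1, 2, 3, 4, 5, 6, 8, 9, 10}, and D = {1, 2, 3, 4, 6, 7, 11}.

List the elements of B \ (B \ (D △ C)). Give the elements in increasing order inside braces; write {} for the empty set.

D △ C = {5, 7, 8, 9, 10, 11}
B \ (D △ C) = {3}
B \ (B \ (D △ C)) = {7, 8}

{7, 8}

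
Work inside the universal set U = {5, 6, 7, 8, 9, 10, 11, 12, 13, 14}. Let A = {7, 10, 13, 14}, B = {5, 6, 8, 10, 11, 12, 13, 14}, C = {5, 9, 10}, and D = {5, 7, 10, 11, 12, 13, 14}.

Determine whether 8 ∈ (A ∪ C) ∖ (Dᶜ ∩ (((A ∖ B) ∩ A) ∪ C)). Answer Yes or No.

8 ∉ A and 8 ∉ C, so 8 ∉ A ∪ C
8 ∉ D, so 8 ∈ Dᶜ
8 ∉ A and 8 ∈ B, so 8 ∉ A ∖ B
8 ∉ (A ∖ B) and 8 ∉ A, so 8 ∉ (A ∖ B) ∩ A
8 ∉ ((A ∖ B) ∩ A) and 8 ∉ C, so 8 ∉ ((A ∖ B) ∩ A) ∪ C
8 ∈ Dᶜ and 8 ∉ (((A ∖ B) ∩ A) ∪ C), so 8 ∉ Dᶜ ∩ (((A ∖ B) ∩ A) ∪ C)
8 ∉ (A ∪ C) and 8 ∉ (Dᶜ ∩ (((A ∖ B) ∩ A) ∪ C)), so 8 ∉ (A ∪ C) ∖ (Dᶜ ∩ (((A ∖ B) ∩ A) ∪ C))

No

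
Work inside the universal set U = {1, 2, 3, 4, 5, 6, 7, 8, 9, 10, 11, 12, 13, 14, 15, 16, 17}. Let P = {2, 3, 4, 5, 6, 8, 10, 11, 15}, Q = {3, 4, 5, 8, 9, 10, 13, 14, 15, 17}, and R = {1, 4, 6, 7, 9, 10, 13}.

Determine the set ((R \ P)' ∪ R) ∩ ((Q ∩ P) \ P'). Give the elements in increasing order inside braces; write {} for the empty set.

{3, 4, 5, 8, 10, 15}

R \ P = {1, 7, 9, 13}
(R \ P)' = {2, 3, 4, 5, 6, 8, 10, 11, 12, 14, 15, 16, 17}
(R \ P)' ∪ R = {1, 2, 3, 4, 5, 6, 7, 8, 9, 10, 11, 12, 13, 14, 15, 16, 17}
Q ∩ P = {3, 4, 5, 8, 10, 15}
P' = {1, 7, 9, 12, 13, 14, 16, 17}
(Q ∩ P) \ P' = {3, 4, 5, 8, 10, 15}
((R \ P)' ∪ R) ∩ ((Q ∩ P) \ P') = {3, 4, 5, 8, 10, 15}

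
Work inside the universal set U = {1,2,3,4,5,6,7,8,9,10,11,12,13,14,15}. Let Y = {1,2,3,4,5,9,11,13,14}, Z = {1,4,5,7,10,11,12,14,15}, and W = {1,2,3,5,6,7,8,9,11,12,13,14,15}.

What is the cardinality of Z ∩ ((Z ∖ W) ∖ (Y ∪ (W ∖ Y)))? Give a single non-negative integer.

1

Z ∖ W = {4,10}
W ∖ Y = {6,7,8,12,15}
Y ∪ (W ∖ Y) = {1,2,3,4,5,6,7,8,9,11,12,13,14,15}
(Z ∖ W) ∖ (Y ∪ (W ∖ Y)) = {10}
Z ∩ ((Z ∖ W) ∖ (Y ∪ (W ∖ Y))) = {10}
|Z ∩ ((Z ∖ W) ∖ (Y ∪ (W ∖ Y)))| = 1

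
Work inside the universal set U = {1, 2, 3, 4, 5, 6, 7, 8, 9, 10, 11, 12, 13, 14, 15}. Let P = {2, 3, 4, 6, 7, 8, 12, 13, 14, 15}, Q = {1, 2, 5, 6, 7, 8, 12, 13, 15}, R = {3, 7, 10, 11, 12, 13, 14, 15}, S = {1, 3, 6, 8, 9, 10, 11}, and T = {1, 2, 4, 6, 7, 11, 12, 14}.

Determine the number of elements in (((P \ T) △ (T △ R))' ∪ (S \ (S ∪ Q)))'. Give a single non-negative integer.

P \ T = {3, 8, 13, 15}
T △ R = {1, 2, 3, 4, 6, 10, 13, 15}
(P \ T) △ (T △ R) = {1, 2, 4, 6, 8, 10}
((P \ T) △ (T △ R))' = {3, 5, 7, 9, 11, 12, 13, 14, 15}
S ∪ Q = {1, 2, 3, 5, 6, 7, 8, 9, 10, 11, 12, 13, 15}
S \ (S ∪ Q) = {}
((P \ T) △ (T △ R))' ∪ (S \ (S ∪ Q)) = {3, 5, 7, 9, 11, 12, 13, 14, 15}
(((P \ T) △ (T △ R))' ∪ (S \ (S ∪ Q)))' = {1, 2, 4, 6, 8, 10}
|(((P \ T) △ (T △ R))' ∪ (S \ (S ∪ Q)))'| = 6

6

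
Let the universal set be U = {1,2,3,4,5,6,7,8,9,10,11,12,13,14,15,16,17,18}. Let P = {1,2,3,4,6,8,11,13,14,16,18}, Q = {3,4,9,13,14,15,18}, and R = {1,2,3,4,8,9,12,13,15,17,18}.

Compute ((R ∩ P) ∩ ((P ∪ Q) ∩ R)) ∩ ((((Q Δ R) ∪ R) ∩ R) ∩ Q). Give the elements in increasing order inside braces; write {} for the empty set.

{3,4,13,18}

R ∩ P = {1,2,3,4,8,13,18}
P ∪ Q = {1,2,3,4,6,8,9,11,13,14,15,16,18}
(P ∪ Q) ∩ R = {1,2,3,4,8,9,13,15,18}
(R ∩ P) ∩ ((P ∪ Q) ∩ R) = {1,2,3,4,8,13,18}
Q Δ R = {1,2,8,12,14,17}
(Q Δ R) ∪ R = {1,2,3,4,8,9,12,13,14,15,17,18}
((Q Δ R) ∪ R) ∩ R = {1,2,3,4,8,9,12,13,15,17,18}
(((Q Δ R) ∪ R) ∩ R) ∩ Q = {3,4,9,13,15,18}
((R ∩ P) ∩ ((P ∪ Q) ∩ R)) ∩ ((((Q Δ R) ∪ R) ∩ R) ∩ Q) = {3,4,13,18}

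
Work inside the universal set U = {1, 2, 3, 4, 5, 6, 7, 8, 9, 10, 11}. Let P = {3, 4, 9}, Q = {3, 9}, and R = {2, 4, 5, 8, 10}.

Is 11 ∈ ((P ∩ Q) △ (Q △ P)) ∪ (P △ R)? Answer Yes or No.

11 ∉ P and 11 ∉ Q, so 11 ∉ P ∩ Q
11 ∉ Q and 11 ∉ P, so 11 ∉ Q △ P
11 ∉ (P ∩ Q) and 11 ∉ (Q △ P), so 11 ∉ (P ∩ Q) △ (Q △ P)
11 ∉ P and 11 ∉ R, so 11 ∉ P △ R
11 ∉ ((P ∩ Q) △ (Q △ P)) and 11 ∉ (P △ R), so 11 ∉ ((P ∩ Q) △ (Q △ P)) ∪ (P △ R)

No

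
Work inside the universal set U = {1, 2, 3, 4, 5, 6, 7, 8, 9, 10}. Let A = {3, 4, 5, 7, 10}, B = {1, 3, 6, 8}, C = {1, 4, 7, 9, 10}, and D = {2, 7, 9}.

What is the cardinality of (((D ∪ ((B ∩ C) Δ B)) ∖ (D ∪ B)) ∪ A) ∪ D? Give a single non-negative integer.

B ∩ C = {1}
(B ∩ C) Δ B = {3, 6, 8}
D ∪ ((B ∩ C) Δ B) = {2, 3, 6, 7, 8, 9}
D ∪ B = {1, 2, 3, 6, 7, 8, 9}
(D ∪ ((B ∩ C) Δ B)) ∖ (D ∪ B) = {}
((D ∪ ((B ∩ C) Δ B)) ∖ (D ∪ B)) ∪ A = {3, 4, 5, 7, 10}
(((D ∪ ((B ∩ C) Δ B)) ∖ (D ∪ B)) ∪ A) ∪ D = {2, 3, 4, 5, 7, 9, 10}
|(((D ∪ ((B ∩ C) Δ B)) ∖ (D ∪ B)) ∪ A) ∪ D| = 7

7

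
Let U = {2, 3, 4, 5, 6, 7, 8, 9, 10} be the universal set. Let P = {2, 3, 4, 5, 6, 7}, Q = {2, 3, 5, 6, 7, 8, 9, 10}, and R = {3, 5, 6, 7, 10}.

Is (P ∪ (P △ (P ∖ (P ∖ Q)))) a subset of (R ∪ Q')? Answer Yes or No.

P ∖ Q = {4}
P ∖ (P ∖ Q) = {2, 3, 5, 6, 7}
P △ (P ∖ (P ∖ Q)) = {4}
P ∪ (P △ (P ∖ (P ∖ Q))) = {2, 3, 4, 5, 6, 7}
Q' = {4}
R ∪ Q' = {3, 4, 5, 6, 7, 10}
2 ∈ P ∪ (P △ (P ∖ (P ∖ Q))) but 2 ∉ R ∪ Q', so the inclusion fails.

No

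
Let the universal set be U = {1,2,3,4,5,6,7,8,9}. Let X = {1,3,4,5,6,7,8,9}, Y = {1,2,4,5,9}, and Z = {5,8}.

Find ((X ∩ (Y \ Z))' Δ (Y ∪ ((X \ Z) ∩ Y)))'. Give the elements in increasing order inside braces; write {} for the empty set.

{2,5}

Y \ Z = {1,2,4,9}
X ∩ (Y \ Z) = {1,4,9}
(X ∩ (Y \ Z))' = {2,3,5,6,7,8}
X \ Z = {1,3,4,6,7,9}
(X \ Z) ∩ Y = {1,4,9}
Y ∪ ((X \ Z) ∩ Y) = {1,2,4,5,9}
(X ∩ (Y \ Z))' Δ (Y ∪ ((X \ Z) ∩ Y)) = {1,3,4,6,7,8,9}
((X ∩ (Y \ Z))' Δ (Y ∪ ((X \ Z) ∩ Y)))' = {2,5}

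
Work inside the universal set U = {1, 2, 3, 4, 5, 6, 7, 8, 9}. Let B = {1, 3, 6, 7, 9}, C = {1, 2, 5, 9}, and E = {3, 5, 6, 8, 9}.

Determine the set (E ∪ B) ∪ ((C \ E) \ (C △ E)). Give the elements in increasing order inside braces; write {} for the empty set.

{1, 3, 5, 6, 7, 8, 9}

E ∪ B = {1, 3, 5, 6, 7, 8, 9}
C \ E = {1, 2}
C △ E = {1, 2, 3, 6, 8}
(C \ E) \ (C △ E) = {}
(E ∪ B) ∪ ((C \ E) \ (C △ E)) = {1, 3, 5, 6, 7, 8, 9}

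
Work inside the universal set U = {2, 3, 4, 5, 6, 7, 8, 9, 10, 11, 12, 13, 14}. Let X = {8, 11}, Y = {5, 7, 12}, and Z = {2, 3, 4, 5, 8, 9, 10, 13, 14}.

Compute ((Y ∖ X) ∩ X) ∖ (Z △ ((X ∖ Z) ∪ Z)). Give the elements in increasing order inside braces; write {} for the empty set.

{}

Y ∖ X = {5, 7, 12}
(Y ∖ X) ∩ X = {}
X ∖ Z = {11}
(X ∖ Z) ∪ Z = {2, 3, 4, 5, 8, 9, 10, 11, 13, 14}
Z △ ((X ∖ Z) ∪ Z) = {11}
((Y ∖ X) ∩ X) ∖ (Z △ ((X ∖ Z) ∪ Z)) = {}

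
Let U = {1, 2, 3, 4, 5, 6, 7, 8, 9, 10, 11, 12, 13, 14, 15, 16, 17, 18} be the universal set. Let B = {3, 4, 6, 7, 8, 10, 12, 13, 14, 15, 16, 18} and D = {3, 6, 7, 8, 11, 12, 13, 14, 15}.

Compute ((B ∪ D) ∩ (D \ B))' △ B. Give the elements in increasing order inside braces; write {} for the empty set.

B ∪ D = {3, 4, 6, 7, 8, 10, 11, 12, 13, 14, 15, 16, 18}
D \ B = {11}
(B ∪ D) ∩ (D \ B) = {11}
((B ∪ D) ∩ (D \ B))' = {1, 2, 3, 4, 5, 6, 7, 8, 9, 10, 12, 13, 14, 15, 16, 17, 18}
((B ∪ D) ∩ (D \ B))' △ B = {1, 2, 5, 9, 17}

{1, 2, 5, 9, 17}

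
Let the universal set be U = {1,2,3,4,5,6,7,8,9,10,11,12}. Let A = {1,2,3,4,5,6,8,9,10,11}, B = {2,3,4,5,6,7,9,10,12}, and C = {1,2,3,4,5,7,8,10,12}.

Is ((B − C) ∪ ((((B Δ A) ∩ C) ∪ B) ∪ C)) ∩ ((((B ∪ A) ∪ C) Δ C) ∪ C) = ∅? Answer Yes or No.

B − C = {6,9}
B Δ A = {1,7,8,11,12}
(B Δ A) ∩ C = {1,7,8,12}
((B Δ A) ∩ C) ∪ B = {1,2,3,4,5,6,7,8,9,10,12}
(((B Δ A) ∩ C) ∪ B) ∪ C = {1,2,3,4,5,6,7,8,9,10,12}
(B − C) ∪ ((((B Δ A) ∩ C) ∪ B) ∪ C) = {1,2,3,4,5,6,7,8,9,10,12}
B ∪ A = {1,2,3,4,5,6,7,8,9,10,11,12}
(B ∪ A) ∪ C = {1,2,3,4,5,6,7,8,9,10,11,12}
((B ∪ A) ∪ C) Δ C = {6,9,11}
(((B ∪ A) ∪ C) Δ C) ∪ C = {1,2,3,4,5,6,7,8,9,10,11,12}
1 lies in both, so they are not disjoint.

No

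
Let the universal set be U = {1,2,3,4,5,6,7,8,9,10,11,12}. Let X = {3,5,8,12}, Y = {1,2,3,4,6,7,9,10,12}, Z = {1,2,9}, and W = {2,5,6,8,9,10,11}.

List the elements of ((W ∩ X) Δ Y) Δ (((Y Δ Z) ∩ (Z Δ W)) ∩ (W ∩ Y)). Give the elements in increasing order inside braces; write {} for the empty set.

W ∩ X = {5,8}
(W ∩ X) Δ Y = {1,2,3,4,5,6,7,8,9,10,12}
Y Δ Z = {3,4,6,7,10,12}
Z Δ W = {1,5,6,8,10,11}
(Y Δ Z) ∩ (Z Δ W) = {6,10}
W ∩ Y = {2,6,9,10}
((Y Δ Z) ∩ (Z Δ W)) ∩ (W ∩ Y) = {6,10}
((W ∩ X) Δ Y) Δ (((Y Δ Z) ∩ (Z Δ W)) ∩ (W ∩ Y)) = {1,2,3,4,5,7,8,9,12}

{1,2,3,4,5,7,8,9,12}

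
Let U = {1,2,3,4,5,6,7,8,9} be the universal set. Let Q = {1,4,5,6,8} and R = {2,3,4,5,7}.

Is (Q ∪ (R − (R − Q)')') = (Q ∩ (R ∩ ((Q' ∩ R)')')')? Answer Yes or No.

R − Q = {2,3,7}
(R − Q)' = {1,4,5,6,8,9}
R − (R − Q)' = {2,3,7}
(R − (R − Q)')' = {1,4,5,6,8,9}
Q ∪ (R − (R − Q)')' = {1,4,5,6,8,9}
Q' = {2,3,7,9}
Q' ∩ R = {2,3,7}
(Q' ∩ R)' = {1,4,5,6,8,9}
((Q' ∩ R)')' = {2,3,7}
R ∩ ((Q' ∩ R)')' = {2,3,7}
(R ∩ ((Q' ∩ R)')')' = {1,4,5,6,8,9}
Q ∩ (R ∩ ((Q' ∩ R)')')' = {1,4,5,6,8}
9 ∈ Q ∪ (R − (R − Q)')' but 9 ∉ Q ∩ (R ∩ ((Q' ∩ R)')')', so they differ.

No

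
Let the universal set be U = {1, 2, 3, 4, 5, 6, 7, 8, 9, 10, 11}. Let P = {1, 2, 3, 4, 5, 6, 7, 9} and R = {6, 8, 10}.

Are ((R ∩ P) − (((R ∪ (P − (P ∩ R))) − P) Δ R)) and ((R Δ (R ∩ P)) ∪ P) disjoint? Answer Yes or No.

R ∩ P = {6}
P ∩ R = {6}
P − (P ∩ R) = {1, 2, 3, 4, 5, 7, 9}
R ∪ (P − (P ∩ R)) = {1, 2, 3, 4, 5, 6, 7, 8, 9, 10}
(R ∪ (P − (P ∩ R))) − P = {8, 10}
((R ∪ (P − (P ∩ R))) − P) Δ R = {6}
(R ∩ P) − (((R ∪ (P − (P ∩ R))) − P) Δ R) = {}
R Δ (R ∩ P) = {8, 10}
(R Δ (R ∩ P)) ∪ P = {1, 2, 3, 4, 5, 6, 7, 8, 9, 10}
{} and {1, 2, 3, 4, 5, 6, 7, 8, 9, 10} share no elements.

Yes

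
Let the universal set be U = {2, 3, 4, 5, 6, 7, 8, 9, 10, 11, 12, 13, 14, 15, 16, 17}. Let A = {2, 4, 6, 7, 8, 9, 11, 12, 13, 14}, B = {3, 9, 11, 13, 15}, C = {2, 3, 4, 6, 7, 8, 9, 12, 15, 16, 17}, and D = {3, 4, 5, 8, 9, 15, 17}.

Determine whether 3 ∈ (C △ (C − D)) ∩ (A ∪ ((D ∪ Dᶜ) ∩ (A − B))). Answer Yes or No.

No

3 ∈ C and 3 ∈ D, so 3 ∉ C − D
3 ∈ C and 3 ∉ (C − D), so 3 ∈ C △ (C − D)
3 ∈ D, so 3 ∉ Dᶜ
3 ∈ D and 3 ∉ Dᶜ, so 3 ∈ D ∪ Dᶜ
3 ∉ A and 3 ∈ B, so 3 ∉ A − B
3 ∈ (D ∪ Dᶜ) and 3 ∉ (A − B), so 3 ∉ (D ∪ Dᶜ) ∩ (A − B)
3 ∉ A and 3 ∉ ((D ∪ Dᶜ) ∩ (A − B)), so 3 ∉ A ∪ ((D ∪ Dᶜ) ∩ (A − B))
3 ∈ (C △ (C − D)) and 3 ∉ (A ∪ ((D ∪ Dᶜ) ∩ (A − B))), so 3 ∉ (C △ (C − D)) ∩ (A ∪ ((D ∪ Dᶜ) ∩ (A − B)))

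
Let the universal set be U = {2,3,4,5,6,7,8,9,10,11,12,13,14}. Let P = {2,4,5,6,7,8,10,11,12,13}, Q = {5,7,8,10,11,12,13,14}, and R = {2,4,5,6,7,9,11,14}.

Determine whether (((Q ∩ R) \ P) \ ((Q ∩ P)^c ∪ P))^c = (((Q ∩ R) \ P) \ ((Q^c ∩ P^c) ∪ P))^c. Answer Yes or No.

No

Q ∩ R = {5,7,11,14}
(Q ∩ R) \ P = {14}
Q ∩ P = {5,7,8,10,11,12,13}
(Q ∩ P)^c = {2,3,4,6,9,14}
(Q ∩ P)^c ∪ P = {2,3,4,5,6,7,8,9,10,11,12,13,14}
((Q ∩ R) \ P) \ ((Q ∩ P)^c ∪ P) = {}
(((Q ∩ R) \ P) \ ((Q ∩ P)^c ∪ P))^c = {2,3,4,5,6,7,8,9,10,11,12,13,14}
Q^c = {2,3,4,6,9}
P^c = {3,9,14}
Q^c ∩ P^c = {3,9}
(Q^c ∩ P^c) ∪ P = {2,3,4,5,6,7,8,9,10,11,12,13}
((Q ∩ R) \ P) \ ((Q^c ∩ P^c) ∪ P) = {14}
(((Q ∩ R) \ P) \ ((Q^c ∩ P^c) ∪ P))^c = {2,3,4,5,6,7,8,9,10,11,12,13}
14 ∈ (((Q ∩ R) \ P) \ ((Q ∩ P)^c ∪ P))^c but 14 ∉ (((Q ∩ R) \ P) \ ((Q^c ∩ P^c) ∪ P))^c, so they differ.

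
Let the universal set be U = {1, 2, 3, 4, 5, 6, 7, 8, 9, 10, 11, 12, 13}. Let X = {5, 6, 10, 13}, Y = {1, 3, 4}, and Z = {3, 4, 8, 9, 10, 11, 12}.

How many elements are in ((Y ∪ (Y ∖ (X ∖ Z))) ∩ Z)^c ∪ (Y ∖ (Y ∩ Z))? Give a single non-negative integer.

11

X ∖ Z = {5, 6, 13}
Y ∖ (X ∖ Z) = {1, 3, 4}
Y ∪ (Y ∖ (X ∖ Z)) = {1, 3, 4}
(Y ∪ (Y ∖ (X ∖ Z))) ∩ Z = {3, 4}
((Y ∪ (Y ∖ (X ∖ Z))) ∩ Z)^c = {1, 2, 5, 6, 7, 8, 9, 10, 11, 12, 13}
Y ∩ Z = {3, 4}
Y ∖ (Y ∩ Z) = {1}
((Y ∪ (Y ∖ (X ∖ Z))) ∩ Z)^c ∪ (Y ∖ (Y ∩ Z)) = {1, 2, 5, 6, 7, 8, 9, 10, 11, 12, 13}
|((Y ∪ (Y ∖ (X ∖ Z))) ∩ Z)^c ∪ (Y ∖ (Y ∩ Z))| = 11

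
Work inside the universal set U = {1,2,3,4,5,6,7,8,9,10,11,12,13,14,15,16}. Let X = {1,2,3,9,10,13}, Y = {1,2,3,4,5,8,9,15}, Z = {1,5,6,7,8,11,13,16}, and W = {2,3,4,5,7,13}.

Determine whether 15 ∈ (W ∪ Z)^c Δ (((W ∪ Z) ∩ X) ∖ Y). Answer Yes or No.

15 ∉ W and 15 ∉ Z, so 15 ∉ W ∪ Z
15 ∈ (W ∪ Z)^c since 15 ∉ (W ∪ Z)
15 ∉ W and 15 ∉ Z, so 15 ∉ W ∪ Z
15 ∉ (W ∪ Z) and 15 ∉ X, so 15 ∉ (W ∪ Z) ∩ X
15 ∉ ((W ∪ Z) ∩ X) and 15 ∈ Y, so 15 ∉ ((W ∪ Z) ∩ X) ∖ Y
15 ∈ (W ∪ Z)^c and 15 ∉ (((W ∪ Z) ∩ X) ∖ Y), so 15 ∈ (W ∪ Z)^c Δ (((W ∪ Z) ∩ X) ∖ Y)

Yes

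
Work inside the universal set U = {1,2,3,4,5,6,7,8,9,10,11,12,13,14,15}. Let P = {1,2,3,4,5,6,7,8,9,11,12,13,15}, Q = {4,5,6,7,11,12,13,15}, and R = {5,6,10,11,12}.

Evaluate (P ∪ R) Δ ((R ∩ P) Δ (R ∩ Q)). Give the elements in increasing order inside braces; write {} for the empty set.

P ∪ R = {1,2,3,4,5,6,7,8,9,10,11,12,13,15}
R ∩ P = {5,6,11,12}
R ∩ Q = {5,6,11,12}
(R ∩ P) Δ (R ∩ Q) = {}
(P ∪ R) Δ ((R ∩ P) Δ (R ∩ Q)) = {1,2,3,4,5,6,7,8,9,10,11,12,13,15}

{1,2,3,4,5,6,7,8,9,10,11,12,13,15}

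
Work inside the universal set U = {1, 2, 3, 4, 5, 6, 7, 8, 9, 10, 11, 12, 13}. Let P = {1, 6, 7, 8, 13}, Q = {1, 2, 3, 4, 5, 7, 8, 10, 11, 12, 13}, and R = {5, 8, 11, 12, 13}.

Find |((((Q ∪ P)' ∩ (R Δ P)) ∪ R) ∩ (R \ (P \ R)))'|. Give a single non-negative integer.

Q ∪ P = {1, 2, 3, 4, 5, 6, 7, 8, 10, 11, 12, 13}
(Q ∪ P)' = {9}
R Δ P = {1, 5, 6, 7, 11, 12}
(Q ∪ P)' ∩ (R Δ P) = {}
((Q ∪ P)' ∩ (R Δ P)) ∪ R = {5, 8, 11, 12, 13}
P \ R = {1, 6, 7}
R \ (P \ R) = {5, 8, 11, 12, 13}
(((Q ∪ P)' ∩ (R Δ P)) ∪ R) ∩ (R \ (P \ R)) = {5, 8, 11, 12, 13}
((((Q ∪ P)' ∩ (R Δ P)) ∪ R) ∩ (R \ (P \ R)))' = {1, 2, 3, 4, 6, 7, 9, 10}
|((((Q ∪ P)' ∩ (R Δ P)) ∪ R) ∩ (R \ (P \ R)))'| = 8

8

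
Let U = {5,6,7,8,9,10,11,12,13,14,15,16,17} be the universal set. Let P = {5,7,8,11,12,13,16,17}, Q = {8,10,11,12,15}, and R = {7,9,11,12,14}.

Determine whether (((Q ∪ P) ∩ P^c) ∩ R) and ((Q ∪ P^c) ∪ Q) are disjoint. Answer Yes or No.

Yes

Q ∪ P = {5,7,8,10,11,12,13,15,16,17}
P^c = {6,9,10,14,15}
(Q ∪ P) ∩ P^c = {10,15}
((Q ∪ P) ∩ P^c) ∩ R = {}
Q ∪ P^c = {6,8,9,10,11,12,14,15}
(Q ∪ P^c) ∪ Q = {6,8,9,10,11,12,14,15}
{} and {6,8,9,10,11,12,14,15} share no elements.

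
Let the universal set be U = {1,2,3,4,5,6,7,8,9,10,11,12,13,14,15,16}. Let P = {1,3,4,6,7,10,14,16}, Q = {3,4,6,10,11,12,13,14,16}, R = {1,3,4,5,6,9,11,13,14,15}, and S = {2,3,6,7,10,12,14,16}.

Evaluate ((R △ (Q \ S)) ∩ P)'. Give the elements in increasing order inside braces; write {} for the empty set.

Q \ S = {4,11,13}
R △ (Q \ S) = {1,3,5,6,9,14,15}
(R △ (Q \ S)) ∩ P = {1,3,6,14}
((R △ (Q \ S)) ∩ P)' = {2,4,5,7,8,9,10,11,12,13,15,16}

{2,4,5,7,8,9,10,11,12,13,15,16}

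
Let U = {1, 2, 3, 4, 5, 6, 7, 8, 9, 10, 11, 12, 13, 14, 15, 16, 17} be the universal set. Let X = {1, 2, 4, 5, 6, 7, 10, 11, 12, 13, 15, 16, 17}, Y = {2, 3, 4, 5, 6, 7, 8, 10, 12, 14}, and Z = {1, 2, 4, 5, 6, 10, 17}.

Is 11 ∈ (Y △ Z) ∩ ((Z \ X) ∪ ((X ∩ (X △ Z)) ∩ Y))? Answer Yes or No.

No

11 ∉ Y and 11 ∉ Z, so 11 ∉ Y △ Z
11 ∉ Z and 11 ∈ X, so 11 ∉ Z \ X
11 ∈ X and 11 ∉ Z, so 11 ∈ X △ Z
11 ∈ X and 11 ∈ (X △ Z), so 11 ∈ X ∩ (X △ Z)
11 ∈ (X ∩ (X △ Z)) and 11 ∉ Y, so 11 ∉ (X ∩ (X △ Z)) ∩ Y
11 ∉ (Z \ X) and 11 ∉ ((X ∩ (X △ Z)) ∩ Y), so 11 ∉ (Z \ X) ∪ ((X ∩ (X △ Z)) ∩ Y)
11 ∉ (Y △ Z) and 11 ∉ ((Z \ X) ∪ ((X ∩ (X △ Z)) ∩ Y)), so 11 ∉ (Y △ Z) ∩ ((Z \ X) ∪ ((X ∩ (X △ Z)) ∩ Y))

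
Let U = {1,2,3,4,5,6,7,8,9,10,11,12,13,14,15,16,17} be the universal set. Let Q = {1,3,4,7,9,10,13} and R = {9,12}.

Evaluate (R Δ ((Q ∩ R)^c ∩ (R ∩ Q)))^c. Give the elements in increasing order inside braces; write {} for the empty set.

{1,2,3,4,5,6,7,8,10,11,13,14,15,16,17}

Q ∩ R = {9}
(Q ∩ R)^c = {1,2,3,4,5,6,7,8,10,11,12,13,14,15,16,17}
R ∩ Q = {9}
(Q ∩ R)^c ∩ (R ∩ Q) = {}
R Δ ((Q ∩ R)^c ∩ (R ∩ Q)) = {9,12}
(R Δ ((Q ∩ R)^c ∩ (R ∩ Q)))^c = {1,2,3,4,5,6,7,8,10,11,13,14,15,16,17}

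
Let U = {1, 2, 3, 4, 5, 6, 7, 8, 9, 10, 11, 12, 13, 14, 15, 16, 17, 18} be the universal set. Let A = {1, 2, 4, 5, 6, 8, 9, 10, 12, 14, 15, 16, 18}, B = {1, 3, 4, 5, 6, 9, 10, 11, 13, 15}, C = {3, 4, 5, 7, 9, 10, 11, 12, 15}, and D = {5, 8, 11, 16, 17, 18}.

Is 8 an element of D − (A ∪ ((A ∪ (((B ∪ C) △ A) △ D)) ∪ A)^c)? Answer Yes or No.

No

8 ∉ B and 8 ∉ C, so 8 ∉ B ∪ C
8 ∉ (B ∪ C) and 8 ∈ A, so 8 ∈ (B ∪ C) △ A
8 ∈ ((B ∪ C) △ A) and 8 ∈ D, so 8 ∉ ((B ∪ C) △ A) △ D
8 ∈ A and 8 ∉ (((B ∪ C) △ A) △ D), so 8 ∈ A ∪ (((B ∪ C) △ A) △ D)
8 ∈ (A ∪ (((B ∪ C) △ A) △ D)) and 8 ∈ A, so 8 ∈ (A ∪ (((B ∪ C) △ A) △ D)) ∪ A
8 ∉ ((A ∪ (((B ∪ C) △ A) △ D)) ∪ A)^c since 8 ∈ ((A ∪ (((B ∪ C) △ A) △ D)) ∪ A)
8 ∈ A and 8 ∉ ((A ∪ (((B ∪ C) △ A) △ D)) ∪ A)^c, so 8 ∈ A ∪ ((A ∪ (((B ∪ C) △ A) △ D)) ∪ A)^c
8 ∈ D and 8 ∈ (A ∪ ((A ∪ (((B ∪ C) △ A) △ D)) ∪ A)^c), so 8 ∉ D − (A ∪ ((A ∪ (((B ∪ C) △ A) △ D)) ∪ A)^c)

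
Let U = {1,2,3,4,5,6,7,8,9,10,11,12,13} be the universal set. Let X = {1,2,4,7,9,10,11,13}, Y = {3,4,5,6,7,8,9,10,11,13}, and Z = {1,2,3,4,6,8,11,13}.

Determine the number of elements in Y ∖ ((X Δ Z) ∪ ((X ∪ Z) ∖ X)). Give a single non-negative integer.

4

X Δ Z = {3,6,7,8,9,10}
X ∪ Z = {1,2,3,4,6,7,8,9,10,11,13}
(X ∪ Z) ∖ X = {3,6,8}
(X Δ Z) ∪ ((X ∪ Z) ∖ X) = {3,6,7,8,9,10}
Y ∖ ((X Δ Z) ∪ ((X ∪ Z) ∖ X)) = {4,5,11,13}
|Y ∖ ((X Δ Z) ∪ ((X ∪ Z) ∖ X))| = 4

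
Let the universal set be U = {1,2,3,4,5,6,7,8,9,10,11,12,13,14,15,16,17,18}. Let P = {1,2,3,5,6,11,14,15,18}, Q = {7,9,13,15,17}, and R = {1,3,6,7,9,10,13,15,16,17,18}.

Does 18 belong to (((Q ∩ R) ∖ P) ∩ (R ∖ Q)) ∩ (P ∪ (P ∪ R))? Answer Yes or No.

No

18 ∉ Q and 18 ∈ R, so 18 ∉ Q ∩ R
18 ∉ (Q ∩ R) and 18 ∈ P, so 18 ∉ (Q ∩ R) ∖ P
18 ∈ R and 18 ∉ Q, so 18 ∈ R ∖ Q
18 ∉ ((Q ∩ R) ∖ P) and 18 ∈ (R ∖ Q), so 18 ∉ ((Q ∩ R) ∖ P) ∩ (R ∖ Q)
18 ∈ P and 18 ∈ R, so 18 ∈ P ∪ R
18 ∈ P and 18 ∈ (P ∪ R), so 18 ∈ P ∪ (P ∪ R)
18 ∉ (((Q ∩ R) ∖ P) ∩ (R ∖ Q)) and 18 ∈ (P ∪ (P ∪ R)), so 18 ∉ (((Q ∩ R) ∖ P) ∩ (R ∖ Q)) ∩ (P ∪ (P ∪ R))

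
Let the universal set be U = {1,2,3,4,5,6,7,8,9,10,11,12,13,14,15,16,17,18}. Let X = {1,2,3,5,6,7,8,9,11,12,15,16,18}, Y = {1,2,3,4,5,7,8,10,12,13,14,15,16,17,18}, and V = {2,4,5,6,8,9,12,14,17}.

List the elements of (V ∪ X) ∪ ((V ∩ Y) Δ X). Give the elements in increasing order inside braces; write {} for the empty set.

V ∪ X = {1,2,3,4,5,6,7,8,9,11,12,14,15,16,17,18}
V ∩ Y = {2,4,5,8,12,14,17}
(V ∩ Y) Δ X = {1,3,4,6,7,9,11,14,15,16,17,18}
(V ∪ X) ∪ ((V ∩ Y) Δ X) = {1,2,3,4,5,6,7,8,9,11,12,14,15,16,17,18}

{1,2,3,4,5,6,7,8,9,11,12,14,15,16,17,18}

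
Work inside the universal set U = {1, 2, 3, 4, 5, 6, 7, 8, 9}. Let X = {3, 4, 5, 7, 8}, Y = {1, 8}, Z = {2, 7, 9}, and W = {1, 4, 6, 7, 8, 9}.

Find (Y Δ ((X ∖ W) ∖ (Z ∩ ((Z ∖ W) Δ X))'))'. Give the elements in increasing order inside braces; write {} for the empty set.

X ∖ W = {3, 5}
Z ∖ W = {2}
(Z ∖ W) Δ X = {2, 3, 4, 5, 7, 8}
Z ∩ ((Z ∖ W) Δ X) = {2, 7}
(Z ∩ ((Z ∖ W) Δ X))' = {1, 3, 4, 5, 6, 8, 9}
(X ∖ W) ∖ (Z ∩ ((Z ∖ W) Δ X))' = {}
Y Δ ((X ∖ W) ∖ (Z ∩ ((Z ∖ W) Δ X))') = {1, 8}
(Y Δ ((X ∖ W) ∖ (Z ∩ ((Z ∖ W) Δ X))'))' = {2, 3, 4, 5, 6, 7, 9}

{2, 3, 4, 5, 6, 7, 9}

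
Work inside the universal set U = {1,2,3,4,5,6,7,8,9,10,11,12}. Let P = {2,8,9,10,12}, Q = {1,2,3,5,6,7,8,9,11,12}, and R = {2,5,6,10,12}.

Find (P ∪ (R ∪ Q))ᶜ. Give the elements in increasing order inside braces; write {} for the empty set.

R ∪ Q = {1,2,3,5,6,7,8,9,10,11,12}
P ∪ (R ∪ Q) = {1,2,3,5,6,7,8,9,10,11,12}
(P ∪ (R ∪ Q))ᶜ = {4}

{4}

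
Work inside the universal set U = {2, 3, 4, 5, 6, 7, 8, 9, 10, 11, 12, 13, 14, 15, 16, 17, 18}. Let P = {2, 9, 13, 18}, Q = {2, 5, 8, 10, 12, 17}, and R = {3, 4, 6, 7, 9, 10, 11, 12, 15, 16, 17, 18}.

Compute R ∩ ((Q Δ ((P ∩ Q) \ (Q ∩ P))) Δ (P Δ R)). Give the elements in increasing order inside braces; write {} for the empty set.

{3, 4, 6, 7, 11, 15, 16}

P ∩ Q = {2}
Q ∩ P = {2}
(P ∩ Q) \ (Q ∩ P) = {}
Q Δ ((P ∩ Q) \ (Q ∩ P)) = {2, 5, 8, 10, 12, 17}
P Δ R = {2, 3, 4, 6, 7, 10, 11, 12, 13, 15, 16, 17}
(Q Δ ((P ∩ Q) \ (Q ∩ P))) Δ (P Δ R) = {3, 4, 5, 6, 7, 8, 11, 13, 15, 16}
R ∩ ((Q Δ ((P ∩ Q) \ (Q ∩ P))) Δ (P Δ R)) = {3, 4, 6, 7, 11, 15, 16}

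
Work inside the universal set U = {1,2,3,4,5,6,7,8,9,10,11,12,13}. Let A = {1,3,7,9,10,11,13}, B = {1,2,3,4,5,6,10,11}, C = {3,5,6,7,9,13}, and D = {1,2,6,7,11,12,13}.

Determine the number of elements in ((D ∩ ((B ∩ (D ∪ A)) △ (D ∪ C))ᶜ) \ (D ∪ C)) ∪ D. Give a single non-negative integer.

7

D ∪ A = {1,2,3,6,7,9,10,11,12,13}
B ∩ (D ∪ A) = {1,2,3,6,10,11}
D ∪ C = {1,2,3,5,6,7,9,11,12,13}
(B ∩ (D ∪ A)) △ (D ∪ C) = {5,7,9,10,12,13}
((B ∩ (D ∪ A)) △ (D ∪ C))ᶜ = {1,2,3,4,6,8,11}
D ∩ ((B ∩ (D ∪ A)) △ (D ∪ C))ᶜ = {1,2,6,11}
(D ∩ ((B ∩ (D ∪ A)) △ (D ∪ C))ᶜ) \ (D ∪ C) = {}
((D ∩ ((B ∩ (D ∪ A)) △ (D ∪ C))ᶜ) \ (D ∪ C)) ∪ D = {1,2,6,7,11,12,13}
|((D ∩ ((B ∩ (D ∪ A)) △ (D ∪ C))ᶜ) \ (D ∪ C)) ∪ D| = 7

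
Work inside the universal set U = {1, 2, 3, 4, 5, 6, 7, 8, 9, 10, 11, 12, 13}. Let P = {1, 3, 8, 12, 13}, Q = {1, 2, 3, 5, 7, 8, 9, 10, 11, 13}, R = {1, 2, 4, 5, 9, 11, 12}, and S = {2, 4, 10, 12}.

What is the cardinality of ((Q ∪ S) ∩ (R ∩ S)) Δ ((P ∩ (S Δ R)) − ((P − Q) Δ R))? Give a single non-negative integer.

Q ∪ S = {1, 2, 3, 4, 5, 7, 8, 9, 10, 11, 12, 13}
R ∩ S = {2, 4, 12}
(Q ∪ S) ∩ (R ∩ S) = {2, 4, 12}
S Δ R = {1, 5, 9, 10, 11}
P ∩ (S Δ R) = {1}
P − Q = {12}
(P − Q) Δ R = {1, 2, 4, 5, 9, 11}
(P ∩ (S Δ R)) − ((P − Q) Δ R) = {}
((Q ∪ S) ∩ (R ∩ S)) Δ ((P ∩ (S Δ R)) − ((P − Q) Δ R)) = {2, 4, 12}
|((Q ∪ S) ∩ (R ∩ S)) Δ ((P ∩ (S Δ R)) − ((P − Q) Δ R))| = 3

3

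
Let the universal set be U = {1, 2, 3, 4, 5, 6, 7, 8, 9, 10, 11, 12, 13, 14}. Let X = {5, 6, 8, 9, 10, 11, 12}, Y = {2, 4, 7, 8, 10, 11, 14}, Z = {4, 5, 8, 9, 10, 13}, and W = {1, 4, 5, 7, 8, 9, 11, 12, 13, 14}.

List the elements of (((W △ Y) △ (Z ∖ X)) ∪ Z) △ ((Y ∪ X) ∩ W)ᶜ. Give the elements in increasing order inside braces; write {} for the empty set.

{3, 4, 5, 6, 8, 9, 12}

W △ Y = {1, 2, 5, 9, 10, 12, 13}
Z ∖ X = {4, 13}
(W △ Y) △ (Z ∖ X) = {1, 2, 4, 5, 9, 10, 12}
((W △ Y) △ (Z ∖ X)) ∪ Z = {1, 2, 4, 5, 8, 9, 10, 12, 13}
Y ∪ X = {2, 4, 5, 6, 7, 8, 9, 10, 11, 12, 14}
(Y ∪ X) ∩ W = {4, 5, 7, 8, 9, 11, 12, 14}
((Y ∪ X) ∩ W)ᶜ = {1, 2, 3, 6, 10, 13}
(((W △ Y) △ (Z ∖ X)) ∪ Z) △ ((Y ∪ X) ∩ W)ᶜ = {3, 4, 5, 6, 8, 9, 12}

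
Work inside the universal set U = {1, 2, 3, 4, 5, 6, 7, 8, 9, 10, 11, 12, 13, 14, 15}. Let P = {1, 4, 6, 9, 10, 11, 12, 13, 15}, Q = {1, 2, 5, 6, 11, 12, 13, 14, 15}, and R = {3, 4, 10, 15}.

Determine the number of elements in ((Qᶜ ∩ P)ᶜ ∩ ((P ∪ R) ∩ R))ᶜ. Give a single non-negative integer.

13

Qᶜ = {3, 4, 7, 8, 9, 10}
Qᶜ ∩ P = {4, 9, 10}
(Qᶜ ∩ P)ᶜ = {1, 2, 3, 5, 6, 7, 8, 11, 12, 13, 14, 15}
P ∪ R = {1, 3, 4, 6, 9, 10, 11, 12, 13, 15}
(P ∪ R) ∩ R = {3, 4, 10, 15}
(Qᶜ ∩ P)ᶜ ∩ ((P ∪ R) ∩ R) = {3, 15}
((Qᶜ ∩ P)ᶜ ∩ ((P ∪ R) ∩ R))ᶜ = {1, 2, 4, 5, 6, 7, 8, 9, 10, 11, 12, 13, 14}
|((Qᶜ ∩ P)ᶜ ∩ ((P ∪ R) ∩ R))ᶜ| = 13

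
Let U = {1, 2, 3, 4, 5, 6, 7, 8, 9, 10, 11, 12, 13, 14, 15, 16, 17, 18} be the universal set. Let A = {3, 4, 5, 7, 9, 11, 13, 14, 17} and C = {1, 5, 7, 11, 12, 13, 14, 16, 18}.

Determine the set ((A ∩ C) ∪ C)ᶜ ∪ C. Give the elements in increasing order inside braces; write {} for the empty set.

A ∩ C = {5, 7, 11, 13, 14}
(A ∩ C) ∪ C = {1, 5, 7, 11, 12, 13, 14, 16, 18}
((A ∩ C) ∪ C)ᶜ = {2, 3, 4, 6, 8, 9, 10, 15, 17}
((A ∩ C) ∪ C)ᶜ ∪ C = {1, 2, 3, 4, 5, 6, 7, 8, 9, 10, 11, 12, 13, 14, 15, 16, 17, 18}

{1, 2, 3, 4, 5, 6, 7, 8, 9, 10, 11, 12, 13, 14, 15, 16, 17, 18}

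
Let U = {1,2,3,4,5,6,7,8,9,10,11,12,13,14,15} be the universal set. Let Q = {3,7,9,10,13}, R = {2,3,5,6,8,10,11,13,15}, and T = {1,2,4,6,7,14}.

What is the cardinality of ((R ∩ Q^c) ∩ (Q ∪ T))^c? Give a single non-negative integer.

13

Q^c = {1,2,4,5,6,8,11,12,14,15}
R ∩ Q^c = {2,5,6,8,11,15}
Q ∪ T = {1,2,3,4,6,7,9,10,13,14}
(R ∩ Q^c) ∩ (Q ∪ T) = {2,6}
((R ∩ Q^c) ∩ (Q ∪ T))^c = {1,3,4,5,7,8,9,10,11,12,13,14,15}
|((R ∩ Q^c) ∩ (Q ∪ T))^c| = 13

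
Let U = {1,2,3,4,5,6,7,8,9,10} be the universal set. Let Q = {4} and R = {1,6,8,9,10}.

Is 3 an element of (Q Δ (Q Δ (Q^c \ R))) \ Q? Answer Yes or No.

3 ∉ Q, so 3 ∈ Q^c
3 ∈ Q^c and 3 ∉ R, so 3 ∈ Q^c \ R
3 ∉ Q and 3 ∈ (Q^c \ R), so 3 ∈ Q Δ (Q^c \ R)
3 ∉ Q and 3 ∈ (Q Δ (Q^c \ R)), so 3 ∈ Q Δ (Q Δ (Q^c \ R))
3 ∈ (Q Δ (Q Δ (Q^c \ R))) and 3 ∉ Q, so 3 ∈ (Q Δ (Q Δ (Q^c \ R))) \ Q

Yes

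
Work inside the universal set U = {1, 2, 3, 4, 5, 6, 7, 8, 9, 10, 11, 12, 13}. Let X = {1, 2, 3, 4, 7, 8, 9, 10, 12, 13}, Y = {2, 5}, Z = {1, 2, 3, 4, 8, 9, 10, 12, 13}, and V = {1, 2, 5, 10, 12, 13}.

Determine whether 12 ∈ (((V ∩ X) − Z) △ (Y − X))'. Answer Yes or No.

12 ∈ V and 12 ∈ X, so 12 ∈ V ∩ X
12 ∈ (V ∩ X) and 12 ∈ Z, so 12 ∉ (V ∩ X) − Z
12 ∉ Y and 12 ∈ X, so 12 ∉ Y − X
12 ∉ ((V ∩ X) − Z) and 12 ∉ (Y − X), so 12 ∉ ((V ∩ X) − Z) △ (Y − X)
12 ∈ (((V ∩ X) − Z) △ (Y − X))' since 12 ∉ (((V ∩ X) − Z) △ (Y − X))

Yes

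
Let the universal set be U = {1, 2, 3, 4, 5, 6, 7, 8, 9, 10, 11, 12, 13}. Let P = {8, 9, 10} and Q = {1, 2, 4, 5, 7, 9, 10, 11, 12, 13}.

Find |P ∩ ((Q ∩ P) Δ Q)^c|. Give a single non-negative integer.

Q ∩ P = {9, 10}
(Q ∩ P) Δ Q = {1, 2, 4, 5, 7, 11, 12, 13}
((Q ∩ P) Δ Q)^c = {3, 6, 8, 9, 10}
P ∩ ((Q ∩ P) Δ Q)^c = {8, 9, 10}
|P ∩ ((Q ∩ P) Δ Q)^c| = 3

3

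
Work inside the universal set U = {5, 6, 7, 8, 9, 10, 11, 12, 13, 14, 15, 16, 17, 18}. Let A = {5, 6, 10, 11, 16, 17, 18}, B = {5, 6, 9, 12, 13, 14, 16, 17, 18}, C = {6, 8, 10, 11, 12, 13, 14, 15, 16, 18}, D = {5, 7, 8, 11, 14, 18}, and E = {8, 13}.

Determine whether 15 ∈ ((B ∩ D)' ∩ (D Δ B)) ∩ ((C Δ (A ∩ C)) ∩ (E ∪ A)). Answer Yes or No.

15 ∉ B and 15 ∉ D, so 15 ∉ B ∩ D
15 ∈ (B ∩ D)' since 15 ∉ (B ∩ D)
15 ∉ D and 15 ∉ B, so 15 ∉ D Δ B
15 ∈ (B ∩ D)' and 15 ∉ (D Δ B), so 15 ∉ (B ∩ D)' ∩ (D Δ B)
15 ∉ A and 15 ∈ C, so 15 ∉ A ∩ C
15 ∈ C and 15 ∉ (A ∩ C), so 15 ∈ C Δ (A ∩ C)
15 ∉ E and 15 ∉ A, so 15 ∉ E ∪ A
15 ∈ (C Δ (A ∩ C)) and 15 ∉ (E ∪ A), so 15 ∉ (C Δ (A ∩ C)) ∩ (E ∪ A)
15 ∉ ((B ∩ D)' ∩ (D Δ B)) and 15 ∉ ((C Δ (A ∩ C)) ∩ (E ∪ A)), so 15 ∉ ((B ∩ D)' ∩ (D Δ B)) ∩ ((C Δ (A ∩ C)) ∩ (E ∪ A))

No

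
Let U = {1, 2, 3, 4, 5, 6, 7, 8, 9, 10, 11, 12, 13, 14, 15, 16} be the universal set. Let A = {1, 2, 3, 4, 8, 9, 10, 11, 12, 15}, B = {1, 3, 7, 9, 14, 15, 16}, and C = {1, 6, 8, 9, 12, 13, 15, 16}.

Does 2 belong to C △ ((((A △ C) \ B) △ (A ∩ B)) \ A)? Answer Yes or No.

No

2 ∈ A and 2 ∉ C, so 2 ∈ A △ C
2 ∈ (A △ C) and 2 ∉ B, so 2 ∈ (A △ C) \ B
2 ∈ A and 2 ∉ B, so 2 ∉ A ∩ B
2 ∈ ((A △ C) \ B) and 2 ∉ (A ∩ B), so 2 ∈ ((A △ C) \ B) △ (A ∩ B)
2 ∈ (((A △ C) \ B) △ (A ∩ B)) and 2 ∈ A, so 2 ∉ (((A △ C) \ B) △ (A ∩ B)) \ A
2 ∉ C and 2 ∉ ((((A △ C) \ B) △ (A ∩ B)) \ A), so 2 ∉ C △ ((((A △ C) \ B) △ (A ∩ B)) \ A)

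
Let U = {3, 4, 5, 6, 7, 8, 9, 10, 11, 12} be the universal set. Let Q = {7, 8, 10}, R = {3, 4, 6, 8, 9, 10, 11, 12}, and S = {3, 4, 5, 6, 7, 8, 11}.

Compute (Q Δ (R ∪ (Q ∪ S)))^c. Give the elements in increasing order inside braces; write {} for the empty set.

{7, 8, 10}

Q ∪ S = {3, 4, 5, 6, 7, 8, 10, 11}
R ∪ (Q ∪ S) = {3, 4, 5, 6, 7, 8, 9, 10, 11, 12}
Q Δ (R ∪ (Q ∪ S)) = {3, 4, 5, 6, 9, 11, 12}
(Q Δ (R ∪ (Q ∪ S)))^c = {7, 8, 10}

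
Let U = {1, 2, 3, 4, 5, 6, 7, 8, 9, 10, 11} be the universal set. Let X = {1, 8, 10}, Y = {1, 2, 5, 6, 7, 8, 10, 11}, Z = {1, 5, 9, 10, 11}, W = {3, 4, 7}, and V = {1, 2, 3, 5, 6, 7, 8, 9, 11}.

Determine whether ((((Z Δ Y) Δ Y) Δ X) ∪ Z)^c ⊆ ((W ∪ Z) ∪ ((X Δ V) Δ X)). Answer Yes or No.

Yes

Z Δ Y = {2, 6, 7, 8, 9}
(Z Δ Y) Δ Y = {1, 5, 9, 10, 11}
((Z Δ Y) Δ Y) Δ X = {5, 8, 9, 11}
(((Z Δ Y) Δ Y) Δ X) ∪ Z = {1, 5, 8, 9, 10, 11}
((((Z Δ Y) Δ Y) Δ X) ∪ Z)^c = {2, 3, 4, 6, 7}
W ∪ Z = {1, 3, 4, 5, 7, 9, 10, 11}
X Δ V = {2, 3, 5, 6, 7, 9, 10, 11}
(X Δ V) Δ X = {1, 2, 3, 5, 6, 7, 8, 9, 11}
(W ∪ Z) ∪ ((X Δ V) Δ X) = {1, 2, 3, 4, 5, 6, 7, 8, 9, 10, 11}
Every element of {2, 3, 4, 6, 7} is in {1, 2, 3, 4, 5, 6, 7, 8, 9, 10, 11}, so ((((Z Δ Y) Δ Y) Δ X) ∪ Z)^c ⊆ (W ∪ Z) ∪ ((X Δ V) Δ X).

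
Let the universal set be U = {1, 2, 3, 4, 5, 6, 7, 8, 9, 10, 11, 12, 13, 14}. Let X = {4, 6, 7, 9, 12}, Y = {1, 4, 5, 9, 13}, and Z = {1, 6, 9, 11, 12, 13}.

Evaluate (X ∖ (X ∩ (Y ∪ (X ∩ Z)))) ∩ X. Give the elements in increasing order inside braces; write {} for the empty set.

{7}

X ∩ Z = {6, 9, 12}
Y ∪ (X ∩ Z) = {1, 4, 5, 6, 9, 12, 13}
X ∩ (Y ∪ (X ∩ Z)) = {4, 6, 9, 12}
X ∖ (X ∩ (Y ∪ (X ∩ Z))) = {7}
(X ∖ (X ∩ (Y ∪ (X ∩ Z)))) ∩ X = {7}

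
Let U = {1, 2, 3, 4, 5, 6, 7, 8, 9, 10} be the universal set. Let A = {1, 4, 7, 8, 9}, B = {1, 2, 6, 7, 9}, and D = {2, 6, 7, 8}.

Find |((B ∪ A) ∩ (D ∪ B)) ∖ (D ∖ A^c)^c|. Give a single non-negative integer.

2

B ∪ A = {1, 2, 4, 6, 7, 8, 9}
D ∪ B = {1, 2, 6, 7, 8, 9}
(B ∪ A) ∩ (D ∪ B) = {1, 2, 6, 7, 8, 9}
A^c = {2, 3, 5, 6, 10}
D ∖ A^c = {7, 8}
(D ∖ A^c)^c = {1, 2, 3, 4, 5, 6, 9, 10}
((B ∪ A) ∩ (D ∪ B)) ∖ (D ∖ A^c)^c = {7, 8}
|((B ∪ A) ∩ (D ∪ B)) ∖ (D ∖ A^c)^c| = 2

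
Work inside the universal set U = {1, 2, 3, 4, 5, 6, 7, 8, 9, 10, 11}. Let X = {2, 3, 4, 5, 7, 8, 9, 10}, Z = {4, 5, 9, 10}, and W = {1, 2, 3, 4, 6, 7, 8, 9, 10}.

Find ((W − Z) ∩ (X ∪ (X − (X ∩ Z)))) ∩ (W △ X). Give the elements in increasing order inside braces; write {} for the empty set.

W − Z = {1, 2, 3, 6, 7, 8}
X ∩ Z = {4, 5, 9, 10}
X − (X ∩ Z) = {2, 3, 7, 8}
X ∪ (X − (X ∩ Z)) = {2, 3, 4, 5, 7, 8, 9, 10}
(W − Z) ∩ (X ∪ (X − (X ∩ Z))) = {2, 3, 7, 8}
W △ X = {1, 5, 6}
((W − Z) ∩ (X ∪ (X − (X ∩ Z)))) ∩ (W △ X) = {}

{}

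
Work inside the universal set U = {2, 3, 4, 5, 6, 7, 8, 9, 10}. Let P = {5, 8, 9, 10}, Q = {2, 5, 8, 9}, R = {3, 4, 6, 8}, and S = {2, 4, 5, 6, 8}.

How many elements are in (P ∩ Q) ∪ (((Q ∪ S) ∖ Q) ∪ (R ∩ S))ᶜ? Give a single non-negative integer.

P ∩ Q = {5, 8, 9}
Q ∪ S = {2, 4, 5, 6, 8, 9}
(Q ∪ S) ∖ Q = {4, 6}
R ∩ S = {4, 6, 8}
((Q ∪ S) ∖ Q) ∪ (R ∩ S) = {4, 6, 8}
(((Q ∪ S) ∖ Q) ∪ (R ∩ S))ᶜ = {2, 3, 5, 7, 9, 10}
(P ∩ Q) ∪ (((Q ∪ S) ∖ Q) ∪ (R ∩ S))ᶜ = {2, 3, 5, 7, 8, 9, 10}
|(P ∩ Q) ∪ (((Q ∪ S) ∖ Q) ∪ (R ∩ S))ᶜ| = 7

7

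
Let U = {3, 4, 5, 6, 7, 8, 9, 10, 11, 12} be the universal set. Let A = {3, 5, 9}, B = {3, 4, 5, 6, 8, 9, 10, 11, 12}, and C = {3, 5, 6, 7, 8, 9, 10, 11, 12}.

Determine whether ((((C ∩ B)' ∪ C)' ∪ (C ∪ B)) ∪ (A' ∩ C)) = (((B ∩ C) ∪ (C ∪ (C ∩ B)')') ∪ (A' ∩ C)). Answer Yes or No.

C ∩ B = {3, 5, 6, 8, 9, 10, 11, 12}
(C ∩ B)' = {4, 7}
(C ∩ B)' ∪ C = {3, 4, 5, 6, 7, 8, 9, 10, 11, 12}
((C ∩ B)' ∪ C)' = {}
C ∪ B = {3, 4, 5, 6, 7, 8, 9, 10, 11, 12}
((C ∩ B)' ∪ C)' ∪ (C ∪ B) = {3, 4, 5, 6, 7, 8, 9, 10, 11, 12}
A' = {4, 6, 7, 8, 10, 11, 12}
A' ∩ C = {6, 7, 8, 10, 11, 12}
(((C ∩ B)' ∪ C)' ∪ (C ∪ B)) ∪ (A' ∩ C) = {3, 4, 5, 6, 7, 8, 9, 10, 11, 12}
B ∩ C = {3, 5, 6, 8, 9, 10, 11, 12}
C ∪ (C ∩ B)' = {3, 4, 5, 6, 7, 8, 9, 10, 11, 12}
(C ∪ (C ∩ B)')' = {}
(B ∩ C) ∪ (C ∪ (C ∩ B)')' = {3, 5, 6, 8, 9, 10, 11, 12}
((B ∩ C) ∪ (C ∪ (C ∩ B)')') ∪ (A' ∩ C) = {3, 5, 6, 7, 8, 9, 10, 11, 12}
4 ∈ (((C ∩ B)' ∪ C)' ∪ (C ∪ B)) ∪ (A' ∩ C) but 4 ∉ ((B ∩ C) ∪ (C ∪ (C ∩ B)')') ∪ (A' ∩ C), so they differ.

No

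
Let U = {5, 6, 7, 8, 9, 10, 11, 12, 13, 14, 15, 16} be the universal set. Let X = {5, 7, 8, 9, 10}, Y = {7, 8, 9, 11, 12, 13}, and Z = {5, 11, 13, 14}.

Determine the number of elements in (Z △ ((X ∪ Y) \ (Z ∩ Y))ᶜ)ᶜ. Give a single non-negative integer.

8

X ∪ Y = {5, 7, 8, 9, 10, 11, 12, 13}
Z ∩ Y = {11, 13}
(X ∪ Y) \ (Z ∩ Y) = {5, 7, 8, 9, 10, 12}
((X ∪ Y) \ (Z ∩ Y))ᶜ = {6, 11, 13, 14, 15, 16}
Z △ ((X ∪ Y) \ (Z ∩ Y))ᶜ = {5, 6, 15, 16}
(Z △ ((X ∪ Y) \ (Z ∩ Y))ᶜ)ᶜ = {7, 8, 9, 10, 11, 12, 13, 14}
|(Z △ ((X ∪ Y) \ (Z ∩ Y))ᶜ)ᶜ| = 8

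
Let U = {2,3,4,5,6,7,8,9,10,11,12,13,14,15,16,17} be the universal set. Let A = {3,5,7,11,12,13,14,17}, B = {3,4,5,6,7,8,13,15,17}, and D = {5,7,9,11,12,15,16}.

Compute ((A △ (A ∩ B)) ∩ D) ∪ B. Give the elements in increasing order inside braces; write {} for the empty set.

{3,4,5,6,7,8,11,12,13,15,17}

A ∩ B = {3,5,7,13,17}
A △ (A ∩ B) = {11,12,14}
(A △ (A ∩ B)) ∩ D = {11,12}
((A △ (A ∩ B)) ∩ D) ∪ B = {3,4,5,6,7,8,11,12,13,15,17}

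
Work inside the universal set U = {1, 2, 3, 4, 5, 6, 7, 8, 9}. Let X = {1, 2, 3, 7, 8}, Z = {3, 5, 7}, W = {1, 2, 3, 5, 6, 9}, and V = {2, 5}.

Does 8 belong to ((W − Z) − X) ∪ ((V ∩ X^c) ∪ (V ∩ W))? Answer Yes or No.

8 ∉ W and 8 ∉ Z, so 8 ∉ W − Z
8 ∉ (W − Z) and 8 ∈ X, so 8 ∉ (W − Z) − X
8 ∈ X, so 8 ∉ X^c
8 ∉ V and 8 ∉ X^c, so 8 ∉ V ∩ X^c
8 ∉ V and 8 ∉ W, so 8 ∉ V ∩ W
8 ∉ (V ∩ X^c) and 8 ∉ (V ∩ W), so 8 ∉ (V ∩ X^c) ∪ (V ∩ W)
8 ∉ ((W − Z) − X) and 8 ∉ ((V ∩ X^c) ∪ (V ∩ W)), so 8 ∉ ((W − Z) − X) ∪ ((V ∩ X^c) ∪ (V ∩ W))

No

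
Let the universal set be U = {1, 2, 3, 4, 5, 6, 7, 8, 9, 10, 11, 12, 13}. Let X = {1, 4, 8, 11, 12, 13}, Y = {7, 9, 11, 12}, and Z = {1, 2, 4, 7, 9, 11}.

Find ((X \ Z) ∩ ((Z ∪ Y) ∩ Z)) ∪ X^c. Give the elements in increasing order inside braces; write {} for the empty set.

X \ Z = {8, 12, 13}
Z ∪ Y = {1, 2, 4, 7, 9, 11, 12}
(Z ∪ Y) ∩ Z = {1, 2, 4, 7, 9, 11}
(X \ Z) ∩ ((Z ∪ Y) ∩ Z) = {}
X^c = {2, 3, 5, 6, 7, 9, 10}
((X \ Z) ∩ ((Z ∪ Y) ∩ Z)) ∪ X^c = {2, 3, 5, 6, 7, 9, 10}

{2, 3, 5, 6, 7, 9, 10}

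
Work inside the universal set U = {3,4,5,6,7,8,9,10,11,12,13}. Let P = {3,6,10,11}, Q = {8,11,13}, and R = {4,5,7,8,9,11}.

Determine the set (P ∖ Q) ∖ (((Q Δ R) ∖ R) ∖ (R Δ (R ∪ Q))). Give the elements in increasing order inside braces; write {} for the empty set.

P ∖ Q = {3,6,10}
Q Δ R = {4,5,7,9,13}
(Q Δ R) ∖ R = {13}
R ∪ Q = {4,5,7,8,9,11,13}
R Δ (R ∪ Q) = {13}
((Q Δ R) ∖ R) ∖ (R Δ (R ∪ Q)) = {}
(P ∖ Q) ∖ (((Q Δ R) ∖ R) ∖ (R Δ (R ∪ Q))) = {3,6,10}

{3,6,10}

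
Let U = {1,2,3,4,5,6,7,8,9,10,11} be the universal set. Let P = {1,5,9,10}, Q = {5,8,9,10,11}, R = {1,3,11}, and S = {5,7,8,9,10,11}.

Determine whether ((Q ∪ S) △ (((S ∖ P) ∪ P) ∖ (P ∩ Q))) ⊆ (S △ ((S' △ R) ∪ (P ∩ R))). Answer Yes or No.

Yes

Q ∪ S = {5,7,8,9,10,11}
S ∖ P = {7,8,11}
(S ∖ P) ∪ P = {1,5,7,8,9,10,11}
P ∩ Q = {5,9,10}
((S ∖ P) ∪ P) ∖ (P ∩ Q) = {1,7,8,11}
(Q ∪ S) △ (((S ∖ P) ∪ P) ∖ (P ∩ Q)) = {1,5,9,10}
S' = {1,2,3,4,6}
S' △ R = {2,4,6,11}
P ∩ R = {1}
(S' △ R) ∪ (P ∩ R) = {1,2,4,6,11}
S △ ((S' △ R) ∪ (P ∩ R)) = {1,2,4,5,6,7,8,9,10}
Every element of {1,5,9,10} is in {1,2,4,5,6,7,8,9,10}, so (Q ∪ S) △ (((S ∖ P) ∪ P) ∖ (P ∩ Q)) ⊆ S △ ((S' △ R) ∪ (P ∩ R)).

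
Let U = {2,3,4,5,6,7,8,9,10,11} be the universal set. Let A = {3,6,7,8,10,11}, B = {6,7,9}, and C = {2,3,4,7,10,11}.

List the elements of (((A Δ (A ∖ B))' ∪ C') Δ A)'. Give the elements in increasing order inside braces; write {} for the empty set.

{3,6,8,10,11}

A ∖ B = {3,8,10,11}
A Δ (A ∖ B) = {6,7}
(A Δ (A ∖ B))' = {2,3,4,5,8,9,10,11}
C' = {5,6,8,9}
(A Δ (A ∖ B))' ∪ C' = {2,3,4,5,6,8,9,10,11}
((A Δ (A ∖ B))' ∪ C') Δ A = {2,4,5,7,9}
(((A Δ (A ∖ B))' ∪ C') Δ A)' = {3,6,8,10,11}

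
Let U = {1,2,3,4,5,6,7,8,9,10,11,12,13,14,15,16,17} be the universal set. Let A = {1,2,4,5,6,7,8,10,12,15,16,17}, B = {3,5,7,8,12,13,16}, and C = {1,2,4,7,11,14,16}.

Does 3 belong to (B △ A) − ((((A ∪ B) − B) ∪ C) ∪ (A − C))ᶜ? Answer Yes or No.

No

3 ∈ B and 3 ∉ A, so 3 ∈ B △ A
3 ∉ A and 3 ∈ B, so 3 ∈ A ∪ B
3 ∈ (A ∪ B) and 3 ∈ B, so 3 ∉ (A ∪ B) − B
3 ∉ ((A ∪ B) − B) and 3 ∉ C, so 3 ∉ ((A ∪ B) − B) ∪ C
3 ∉ A and 3 ∉ C, so 3 ∉ A − C
3 ∉ (((A ∪ B) − B) ∪ C) and 3 ∉ (A − C), so 3 ∉ (((A ∪ B) − B) ∪ C) ∪ (A − C)
3 ∈ ((((A ∪ B) − B) ∪ C) ∪ (A − C))ᶜ since 3 ∉ ((((A ∪ B) − B) ∪ C) ∪ (A − C))
3 ∈ (B △ A) and 3 ∈ ((((A ∪ B) − B) ∪ C) ∪ (A − C))ᶜ, so 3 ∉ (B △ A) − ((((A ∪ B) − B) ∪ C) ∪ (A − C))ᶜ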